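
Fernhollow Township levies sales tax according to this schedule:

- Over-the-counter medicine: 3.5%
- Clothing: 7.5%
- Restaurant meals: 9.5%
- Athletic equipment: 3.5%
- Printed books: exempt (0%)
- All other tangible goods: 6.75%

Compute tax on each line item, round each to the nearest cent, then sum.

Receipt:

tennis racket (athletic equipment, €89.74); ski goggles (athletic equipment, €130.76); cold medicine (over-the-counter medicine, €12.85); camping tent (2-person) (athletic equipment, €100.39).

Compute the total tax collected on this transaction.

€11.68

Tennis racket €89.74: athletic equipment → 3.5% → €3.14
Ski goggles €130.76: athletic equipment → 3.5% → €4.58
Cold medicine €12.85: over-the-counter medicine → 3.5% → €0.45
Camping tent (2-person) €100.39: athletic equipment → 3.5% → €3.51
Total tax = €3.14 + €4.58 + €0.45 + €3.51 = €11.68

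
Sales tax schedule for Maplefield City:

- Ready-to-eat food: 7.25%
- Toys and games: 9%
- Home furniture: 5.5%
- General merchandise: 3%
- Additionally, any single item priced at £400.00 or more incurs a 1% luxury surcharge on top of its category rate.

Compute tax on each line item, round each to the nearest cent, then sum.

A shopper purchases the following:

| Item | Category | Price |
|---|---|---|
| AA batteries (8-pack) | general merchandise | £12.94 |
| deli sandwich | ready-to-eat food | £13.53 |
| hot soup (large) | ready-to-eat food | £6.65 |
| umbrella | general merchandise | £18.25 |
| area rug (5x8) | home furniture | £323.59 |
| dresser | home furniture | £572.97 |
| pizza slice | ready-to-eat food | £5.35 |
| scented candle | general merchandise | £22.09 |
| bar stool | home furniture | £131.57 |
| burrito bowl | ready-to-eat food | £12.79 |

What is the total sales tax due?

AA batteries (8-pack) £12.94: general merchandise → 3% → £0.39
Deli sandwich £13.53: ready-to-eat food → 7.25% → £0.98
Hot soup (large) £6.65: ready-to-eat food → 7.25% → £0.48
Umbrella £18.25: general merchandise → 3% → £0.55
Area rug (5x8) £323.59: home furniture → 5.5% → £17.80
Dresser £572.97: home furniture → 5.5% + 1% surcharge = 6.5% → £37.24
Pizza slice £5.35: ready-to-eat food → 7.25% → £0.39
Scented candle £22.09: general merchandise → 3% → £0.66
Bar stool £131.57: home furniture → 5.5% → £7.24
Burrito bowl £12.79: ready-to-eat food → 7.25% → £0.93
Total tax = £0.39 + £0.98 + £0.48 + £0.55 + £17.80 + £37.24 + £0.39 + £0.66 + £7.24 + £0.93 = £66.66

£66.66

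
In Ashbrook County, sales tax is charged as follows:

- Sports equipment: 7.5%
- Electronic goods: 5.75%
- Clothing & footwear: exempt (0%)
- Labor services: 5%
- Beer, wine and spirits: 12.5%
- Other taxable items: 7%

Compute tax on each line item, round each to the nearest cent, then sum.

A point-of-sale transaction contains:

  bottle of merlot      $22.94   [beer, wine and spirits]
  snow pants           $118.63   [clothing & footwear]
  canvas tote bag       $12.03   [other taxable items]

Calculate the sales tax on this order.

$3.71

Bottle of merlot $22.94: beer, wine and spirits → 12.5% → $2.87
Snow pants $118.63: clothing & footwear → 0% → $0.00
Canvas tote bag $12.03: other taxable items → 7% → $0.84
Total tax = $2.87 + $0.84 = $3.71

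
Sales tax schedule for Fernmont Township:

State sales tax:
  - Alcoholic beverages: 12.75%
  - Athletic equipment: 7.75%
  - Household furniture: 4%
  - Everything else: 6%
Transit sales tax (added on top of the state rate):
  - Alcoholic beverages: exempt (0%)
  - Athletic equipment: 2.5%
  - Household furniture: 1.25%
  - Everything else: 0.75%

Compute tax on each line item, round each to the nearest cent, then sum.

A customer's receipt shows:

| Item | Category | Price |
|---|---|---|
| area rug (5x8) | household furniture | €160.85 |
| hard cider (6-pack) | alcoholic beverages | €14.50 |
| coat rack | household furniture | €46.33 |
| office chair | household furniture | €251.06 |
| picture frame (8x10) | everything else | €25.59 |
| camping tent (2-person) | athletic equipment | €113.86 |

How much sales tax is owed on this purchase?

€39.30

Area rug (5x8) €160.85: household furniture → 4% + 1.25% transit = 5.25% → €8.44
Hard cider (6-pack) €14.50: alcoholic beverages → 12.75% + 0% transit = 12.75% → €1.85
Coat rack €46.33: household furniture → 4% + 1.25% transit = 5.25% → €2.43
Office chair €251.06: household furniture → 4% + 1.25% transit = 5.25% → €13.18
Picture frame (8x10) €25.59: everything else → 6% + 0.75% transit = 6.75% → €1.73
Camping tent (2-person) €113.86: athletic equipment → 7.75% + 2.5% transit = 10.25% → €11.67
Total tax = €8.44 + €1.85 + €2.43 + €13.18 + €1.73 + €11.67 = €39.30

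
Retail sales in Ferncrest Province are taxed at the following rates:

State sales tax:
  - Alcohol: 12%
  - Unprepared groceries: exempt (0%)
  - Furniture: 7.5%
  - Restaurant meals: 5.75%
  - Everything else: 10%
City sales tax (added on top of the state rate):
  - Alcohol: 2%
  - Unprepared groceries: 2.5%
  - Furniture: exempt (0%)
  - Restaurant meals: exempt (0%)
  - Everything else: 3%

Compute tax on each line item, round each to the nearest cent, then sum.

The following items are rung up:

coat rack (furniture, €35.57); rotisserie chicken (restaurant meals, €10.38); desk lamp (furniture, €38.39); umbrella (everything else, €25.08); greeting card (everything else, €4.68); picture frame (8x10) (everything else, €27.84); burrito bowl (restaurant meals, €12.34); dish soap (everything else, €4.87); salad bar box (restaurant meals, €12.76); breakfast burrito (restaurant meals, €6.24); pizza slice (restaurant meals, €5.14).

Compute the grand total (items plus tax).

€199.66

Coat rack €35.57: furniture → 7.5% + 0% city = 7.5% → €2.67
Rotisserie chicken €10.38: restaurant meals → 5.75% + 0% city = 5.75% → €0.60
Desk lamp €38.39: furniture → 7.5% + 0% city = 7.5% → €2.88
Umbrella €25.08: everything else → 10% + 3% city = 13% → €3.26
Greeting card €4.68: everything else → 10% + 3% city = 13% → €0.61
Picture frame (8x10) €27.84: everything else → 10% + 3% city = 13% → €3.62
Burrito bowl €12.34: restaurant meals → 5.75% + 0% city = 5.75% → €0.71
Dish soap €4.87: everything else → 10% + 3% city = 13% → €0.63
Salad bar box €12.76: restaurant meals → 5.75% + 0% city = 5.75% → €0.73
Breakfast burrito €6.24: restaurant meals → 5.75% + 0% city = 5.75% → €0.36
Pizza slice €5.14: restaurant meals → 5.75% + 0% city = 5.75% → €0.30
Subtotal = €183.29; tax = €16.37; total due = €199.66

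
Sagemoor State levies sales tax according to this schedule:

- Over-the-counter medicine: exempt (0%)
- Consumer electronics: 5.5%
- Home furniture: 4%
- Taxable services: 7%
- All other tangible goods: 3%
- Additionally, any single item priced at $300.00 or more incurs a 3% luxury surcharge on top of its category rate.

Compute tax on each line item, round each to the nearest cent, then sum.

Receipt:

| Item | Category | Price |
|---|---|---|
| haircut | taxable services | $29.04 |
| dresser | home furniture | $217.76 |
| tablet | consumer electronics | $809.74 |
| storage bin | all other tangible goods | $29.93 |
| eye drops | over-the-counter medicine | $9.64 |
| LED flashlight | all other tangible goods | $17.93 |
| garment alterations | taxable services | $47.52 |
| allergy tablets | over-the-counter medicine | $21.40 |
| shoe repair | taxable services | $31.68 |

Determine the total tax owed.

$86.56

Haircut $29.04: taxable services → 7% → $2.03
Dresser $217.76: home furniture → 4% → $8.71
Tablet $809.74: consumer electronics → 5.5% + 3% surcharge = 8.5% → $68.83
Storage bin $29.93: all other tangible goods → 3% → $0.90
Eye drops $9.64: over-the-counter medicine → 0% → $0.00
LED flashlight $17.93: all other tangible goods → 3% → $0.54
Garment alterations $47.52: taxable services → 7% → $3.33
Allergy tablets $21.40: over-the-counter medicine → 0% → $0.00
Shoe repair $31.68: taxable services → 7% → $2.22
Total tax = $2.03 + $8.71 + $68.83 + $0.90 + $0.54 + $3.33 + $2.22 = $86.56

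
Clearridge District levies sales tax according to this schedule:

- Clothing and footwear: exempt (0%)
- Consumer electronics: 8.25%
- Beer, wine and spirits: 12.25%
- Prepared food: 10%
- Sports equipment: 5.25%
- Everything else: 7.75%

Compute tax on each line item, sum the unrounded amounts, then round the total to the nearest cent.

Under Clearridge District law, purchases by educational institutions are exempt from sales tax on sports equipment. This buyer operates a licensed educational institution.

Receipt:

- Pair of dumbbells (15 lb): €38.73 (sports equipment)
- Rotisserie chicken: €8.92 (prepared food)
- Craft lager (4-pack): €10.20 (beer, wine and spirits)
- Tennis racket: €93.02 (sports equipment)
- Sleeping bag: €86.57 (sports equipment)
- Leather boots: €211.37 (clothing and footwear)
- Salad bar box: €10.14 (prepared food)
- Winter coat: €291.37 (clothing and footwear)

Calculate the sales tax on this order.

€3.16

Pair of dumbbells (15 lb) €38.73: sports equipment, buyer-exempt → 0% → €0.00
Rotisserie chicken €8.92: prepared food → 10% → €0.892
Craft lager (4-pack) €10.20: beer, wine and spirits → 12.25% → €1.2495
Tennis racket €93.02: sports equipment, buyer-exempt → 0% → €0.00
Sleeping bag €86.57: sports equipment, buyer-exempt → 0% → €0.00
Leather boots €211.37: clothing and footwear → 0% → €0.00
Salad bar box €10.14: prepared food → 10% → €1.014
Winter coat €291.37: clothing and footwear → 0% → €0.00
Unrounded tax sum = €3.1555 → €3.16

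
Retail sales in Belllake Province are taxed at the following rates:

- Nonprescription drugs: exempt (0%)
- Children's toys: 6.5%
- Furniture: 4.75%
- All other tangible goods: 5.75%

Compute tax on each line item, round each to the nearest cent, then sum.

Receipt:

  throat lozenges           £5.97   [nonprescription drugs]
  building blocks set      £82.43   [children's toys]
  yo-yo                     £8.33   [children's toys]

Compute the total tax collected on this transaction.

£5.90

Throat lozenges £5.97: nonprescription drugs → 0% → £0.00
Building blocks set £82.43: children's toys → 6.5% → £5.36
Yo-yo £8.33: children's toys → 6.5% → £0.54
Total tax = £5.36 + £0.54 = £5.90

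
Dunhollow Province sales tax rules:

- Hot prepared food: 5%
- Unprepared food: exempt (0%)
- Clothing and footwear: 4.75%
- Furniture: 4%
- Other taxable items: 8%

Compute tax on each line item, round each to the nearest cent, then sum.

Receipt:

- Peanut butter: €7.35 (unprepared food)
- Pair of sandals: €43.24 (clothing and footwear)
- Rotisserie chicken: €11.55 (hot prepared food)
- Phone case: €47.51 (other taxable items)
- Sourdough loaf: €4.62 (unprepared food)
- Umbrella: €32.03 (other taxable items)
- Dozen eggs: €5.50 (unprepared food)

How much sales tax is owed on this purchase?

€8.99

Peanut butter €7.35: unprepared food → 0% → €0.00
Pair of sandals €43.24: clothing and footwear → 4.75% → €2.05
Rotisserie chicken €11.55: hot prepared food → 5% → €0.58
Phone case €47.51: other taxable items → 8% → €3.80
Sourdough loaf €4.62: unprepared food → 0% → €0.00
Umbrella €32.03: other taxable items → 8% → €2.56
Dozen eggs €5.50: unprepared food → 0% → €0.00
Total tax = €2.05 + €0.58 + €3.80 + €2.56 = €8.99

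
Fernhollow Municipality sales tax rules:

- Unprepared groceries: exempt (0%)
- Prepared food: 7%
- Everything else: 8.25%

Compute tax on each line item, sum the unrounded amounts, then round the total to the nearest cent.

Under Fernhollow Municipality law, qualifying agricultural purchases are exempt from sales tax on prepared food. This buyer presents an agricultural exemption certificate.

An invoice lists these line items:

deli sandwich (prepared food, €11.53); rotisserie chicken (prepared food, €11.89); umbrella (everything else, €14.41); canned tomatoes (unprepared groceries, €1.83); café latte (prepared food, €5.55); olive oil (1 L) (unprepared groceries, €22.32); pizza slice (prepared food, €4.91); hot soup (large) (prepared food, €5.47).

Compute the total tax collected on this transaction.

Deli sandwich €11.53: prepared food, buyer-exempt → 0% → €0.00
Rotisserie chicken €11.89: prepared food, buyer-exempt → 0% → €0.00
Umbrella €14.41: everything else → 8.25% → €1.188825
Canned tomatoes €1.83: unprepared groceries → 0% → €0.00
Café latte €5.55: prepared food, buyer-exempt → 0% → €0.00
Olive oil (1 L) €22.32: unprepared groceries → 0% → €0.00
Pizza slice €4.91: prepared food, buyer-exempt → 0% → €0.00
Hot soup (large) €5.47: prepared food, buyer-exempt → 0% → €0.00
Unrounded tax sum = €1.188825 → €1.19

€1.19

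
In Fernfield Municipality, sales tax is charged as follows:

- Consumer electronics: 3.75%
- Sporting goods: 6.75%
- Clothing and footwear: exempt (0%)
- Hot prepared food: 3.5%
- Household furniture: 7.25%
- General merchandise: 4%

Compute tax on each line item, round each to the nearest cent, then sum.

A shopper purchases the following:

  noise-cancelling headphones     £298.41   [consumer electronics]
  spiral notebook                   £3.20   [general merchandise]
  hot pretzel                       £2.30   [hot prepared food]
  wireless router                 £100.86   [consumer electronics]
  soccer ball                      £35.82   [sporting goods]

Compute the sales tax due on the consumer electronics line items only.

£14.97

Noise-cancelling headphones £298.41: consumer electronics → 3.75% → £11.19
Wireless router £100.86: consumer electronics → 3.75% → £3.78
Tax on consumer electronics = £11.19 + £3.78 = £14.97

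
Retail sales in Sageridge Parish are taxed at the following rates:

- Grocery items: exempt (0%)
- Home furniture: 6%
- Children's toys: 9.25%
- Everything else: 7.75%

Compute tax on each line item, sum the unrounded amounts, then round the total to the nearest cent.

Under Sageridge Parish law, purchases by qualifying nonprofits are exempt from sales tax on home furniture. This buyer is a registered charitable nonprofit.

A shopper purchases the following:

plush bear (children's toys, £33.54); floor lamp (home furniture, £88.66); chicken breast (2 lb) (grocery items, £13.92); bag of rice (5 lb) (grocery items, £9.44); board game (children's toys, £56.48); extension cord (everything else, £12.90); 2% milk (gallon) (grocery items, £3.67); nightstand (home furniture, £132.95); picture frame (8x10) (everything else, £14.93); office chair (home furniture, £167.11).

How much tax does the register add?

Plush bear £33.54: children's toys → 9.25% → £3.10245
Floor lamp £88.66: home furniture, buyer-exempt → 0% → £0.00
Chicken breast (2 lb) £13.92: grocery items → 0% → £0.00
Bag of rice (5 lb) £9.44: grocery items → 0% → £0.00
Board game £56.48: children's toys → 9.25% → £5.2244
Extension cord £12.90: everything else → 7.75% → £0.99975
2% milk (gallon) £3.67: grocery items → 0% → £0.00
Nightstand £132.95: home furniture, buyer-exempt → 0% → £0.00
Picture frame (8x10) £14.93: everything else → 7.75% → £1.157075
Office chair £167.11: home furniture, buyer-exempt → 0% → £0.00
Unrounded tax sum = £10.483675 → £10.48

£10.48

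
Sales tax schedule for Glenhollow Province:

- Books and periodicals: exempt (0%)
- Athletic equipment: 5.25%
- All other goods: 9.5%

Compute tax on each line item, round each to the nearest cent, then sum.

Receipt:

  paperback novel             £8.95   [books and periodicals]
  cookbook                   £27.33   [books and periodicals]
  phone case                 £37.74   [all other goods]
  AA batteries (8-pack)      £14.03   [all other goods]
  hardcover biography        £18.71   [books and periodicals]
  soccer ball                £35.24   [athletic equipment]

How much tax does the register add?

Paperback novel £8.95: books and periodicals → 0% → £0.00
Cookbook £27.33: books and periodicals → 0% → £0.00
Phone case £37.74: all other goods → 9.5% → £3.59
AA batteries (8-pack) £14.03: all other goods → 9.5% → £1.33
Hardcover biography £18.71: books and periodicals → 0% → £0.00
Soccer ball £35.24: athletic equipment → 5.25% → £1.85
Total tax = £3.59 + £1.33 + £1.85 = £6.77

£6.77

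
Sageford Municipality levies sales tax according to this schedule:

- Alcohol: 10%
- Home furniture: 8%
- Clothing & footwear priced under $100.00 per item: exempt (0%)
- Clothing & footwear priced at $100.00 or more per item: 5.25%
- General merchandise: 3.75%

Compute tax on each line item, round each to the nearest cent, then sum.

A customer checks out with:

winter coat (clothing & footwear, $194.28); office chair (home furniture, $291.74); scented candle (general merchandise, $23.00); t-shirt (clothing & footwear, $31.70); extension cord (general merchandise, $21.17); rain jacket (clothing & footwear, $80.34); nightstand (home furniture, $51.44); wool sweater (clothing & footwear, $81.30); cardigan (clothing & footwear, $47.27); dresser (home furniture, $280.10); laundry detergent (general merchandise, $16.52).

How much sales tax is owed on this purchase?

Winter coat $194.28: clothing & footwear, $100.00 or more → 5.25% → $10.20
Office chair $291.74: home furniture → 8% → $23.34
Scented candle $23.00: general merchandise → 3.75% → $0.86
T-shirt $31.70: clothing & footwear, under $100.00 → 0% → $0.00
Extension cord $21.17: general merchandise → 3.75% → $0.79
Rain jacket $80.34: clothing & footwear, under $100.00 → 0% → $0.00
Nightstand $51.44: home furniture → 8% → $4.12
Wool sweater $81.30: clothing & footwear, under $100.00 → 0% → $0.00
Cardigan $47.27: clothing & footwear, under $100.00 → 0% → $0.00
Dresser $280.10: home furniture → 8% → $22.41
Laundry detergent $16.52: general merchandise → 3.75% → $0.62
Total tax = $10.20 + $23.34 + $0.86 + $0.79 + $4.12 + $22.41 + $0.62 = $62.34

$62.34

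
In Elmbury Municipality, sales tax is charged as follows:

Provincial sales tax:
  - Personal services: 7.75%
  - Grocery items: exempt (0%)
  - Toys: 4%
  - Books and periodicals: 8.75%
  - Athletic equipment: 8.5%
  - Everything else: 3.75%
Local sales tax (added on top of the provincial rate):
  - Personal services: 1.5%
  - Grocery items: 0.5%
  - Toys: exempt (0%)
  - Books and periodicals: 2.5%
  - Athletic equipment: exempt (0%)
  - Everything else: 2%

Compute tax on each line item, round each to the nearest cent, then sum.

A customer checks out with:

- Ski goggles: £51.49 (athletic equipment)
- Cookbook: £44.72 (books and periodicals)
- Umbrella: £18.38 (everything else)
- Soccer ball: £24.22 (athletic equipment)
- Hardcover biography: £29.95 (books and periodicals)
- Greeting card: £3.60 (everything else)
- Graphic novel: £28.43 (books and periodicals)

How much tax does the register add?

£19.31

Ski goggles £51.49: athletic equipment → 8.5% + 0% local = 8.5% → £4.38
Cookbook £44.72: books and periodicals → 8.75% + 2.5% local = 11.25% → £5.03
Umbrella £18.38: everything else → 3.75% + 2% local = 5.75% → £1.06
Soccer ball £24.22: athletic equipment → 8.5% + 0% local = 8.5% → £2.06
Hardcover biography £29.95: books and periodicals → 8.75% + 2.5% local = 11.25% → £3.37
Greeting card £3.60: everything else → 3.75% + 2% local = 5.75% → £0.21
Graphic novel £28.43: books and periodicals → 8.75% + 2.5% local = 11.25% → £3.20
Total tax = £4.38 + £5.03 + £1.06 + £2.06 + £3.37 + £0.21 + £3.20 = £19.31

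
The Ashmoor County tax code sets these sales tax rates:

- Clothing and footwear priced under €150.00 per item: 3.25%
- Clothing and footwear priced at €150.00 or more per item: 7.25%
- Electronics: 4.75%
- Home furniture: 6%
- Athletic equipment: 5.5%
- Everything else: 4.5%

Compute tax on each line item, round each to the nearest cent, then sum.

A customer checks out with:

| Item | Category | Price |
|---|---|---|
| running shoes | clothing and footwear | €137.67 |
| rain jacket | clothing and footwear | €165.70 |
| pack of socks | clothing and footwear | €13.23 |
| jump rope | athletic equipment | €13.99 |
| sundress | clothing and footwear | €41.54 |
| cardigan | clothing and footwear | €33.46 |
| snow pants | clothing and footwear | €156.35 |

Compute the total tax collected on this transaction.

€31.46

Running shoes €137.67: clothing and footwear, under €150.00 → 3.25% → €4.47
Rain jacket €165.70: clothing and footwear, €150.00 or more → 7.25% → €12.01
Pack of socks €13.23: clothing and footwear, under €150.00 → 3.25% → €0.43
Jump rope €13.99: athletic equipment → 5.5% → €0.77
Sundress €41.54: clothing and footwear, under €150.00 → 3.25% → €1.35
Cardigan €33.46: clothing and footwear, under €150.00 → 3.25% → €1.09
Snow pants €156.35: clothing and footwear, €150.00 or more → 7.25% → €11.34
Total tax = €4.47 + €12.01 + €0.43 + €0.77 + €1.35 + €1.09 + €11.34 = €31.46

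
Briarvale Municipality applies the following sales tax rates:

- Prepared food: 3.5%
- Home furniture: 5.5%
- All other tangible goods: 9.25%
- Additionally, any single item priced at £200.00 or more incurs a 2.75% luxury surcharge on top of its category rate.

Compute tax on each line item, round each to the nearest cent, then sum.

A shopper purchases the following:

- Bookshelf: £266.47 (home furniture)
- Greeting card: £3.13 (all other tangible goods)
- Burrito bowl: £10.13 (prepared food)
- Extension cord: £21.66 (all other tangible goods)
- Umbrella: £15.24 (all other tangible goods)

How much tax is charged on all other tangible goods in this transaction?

Greeting card £3.13: all other tangible goods → 9.25% → £0.29
Extension cord £21.66: all other tangible goods → 9.25% → £2.00
Umbrella £15.24: all other tangible goods → 9.25% → £1.41
Tax on all other tangible goods = £0.29 + £2.00 + £1.41 = £3.70

£3.70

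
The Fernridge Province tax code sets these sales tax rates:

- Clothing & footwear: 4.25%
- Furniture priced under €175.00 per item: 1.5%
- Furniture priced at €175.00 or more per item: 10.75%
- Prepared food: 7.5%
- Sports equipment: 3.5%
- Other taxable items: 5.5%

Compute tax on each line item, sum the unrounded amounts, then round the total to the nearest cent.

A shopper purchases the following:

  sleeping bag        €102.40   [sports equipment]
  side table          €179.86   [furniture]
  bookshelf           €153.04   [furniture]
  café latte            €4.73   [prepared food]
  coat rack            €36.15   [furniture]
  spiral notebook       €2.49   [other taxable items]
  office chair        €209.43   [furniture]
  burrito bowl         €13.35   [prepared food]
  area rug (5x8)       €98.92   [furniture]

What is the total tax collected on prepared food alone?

€1.36

Café latte €4.73: prepared food → 7.5% → €0.35475
Burrito bowl €13.35: prepared food → 7.5% → €1.00125
Tax on prepared food: unrounded sum = €1.356 → €1.36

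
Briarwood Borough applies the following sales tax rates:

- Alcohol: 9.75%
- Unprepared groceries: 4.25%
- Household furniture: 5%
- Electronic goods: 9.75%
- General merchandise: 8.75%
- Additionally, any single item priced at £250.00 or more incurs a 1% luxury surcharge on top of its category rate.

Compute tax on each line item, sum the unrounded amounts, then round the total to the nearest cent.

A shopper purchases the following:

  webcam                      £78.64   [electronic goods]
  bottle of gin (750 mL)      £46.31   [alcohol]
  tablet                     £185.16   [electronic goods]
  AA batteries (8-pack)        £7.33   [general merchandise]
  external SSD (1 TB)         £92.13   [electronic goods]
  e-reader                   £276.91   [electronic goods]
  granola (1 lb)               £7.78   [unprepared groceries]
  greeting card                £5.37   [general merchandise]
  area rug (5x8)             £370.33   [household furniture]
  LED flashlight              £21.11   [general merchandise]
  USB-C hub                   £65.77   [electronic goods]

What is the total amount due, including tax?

Webcam £78.64: electronic goods → 9.75% → £7.6674
Bottle of gin (750 mL) £46.31: alcohol → 9.75% → £4.515225
Tablet £185.16: electronic goods → 9.75% → £18.0531
AA batteries (8-pack) £7.33: general merchandise → 8.75% → £0.641375
External SSD (1 TB) £92.13: electronic goods → 9.75% → £8.982675
E-reader £276.91: electronic goods → 9.75% + 1% surcharge = 10.75% → £29.767825
Granola (1 lb) £7.78: unprepared groceries → 4.25% → £0.33065
Greeting card £5.37: general merchandise → 8.75% → £0.469875
Area rug (5x8) £370.33: household furniture → 5% + 1% surcharge = 6% → £22.2198
LED flashlight £21.11: general merchandise → 8.75% → £1.847125
USB-C hub £65.77: electronic goods → 9.75% → £6.412575
Subtotal = £1156.84; unrounded tax = £100.907625 → £100.91; total due = £1257.75

£1257.75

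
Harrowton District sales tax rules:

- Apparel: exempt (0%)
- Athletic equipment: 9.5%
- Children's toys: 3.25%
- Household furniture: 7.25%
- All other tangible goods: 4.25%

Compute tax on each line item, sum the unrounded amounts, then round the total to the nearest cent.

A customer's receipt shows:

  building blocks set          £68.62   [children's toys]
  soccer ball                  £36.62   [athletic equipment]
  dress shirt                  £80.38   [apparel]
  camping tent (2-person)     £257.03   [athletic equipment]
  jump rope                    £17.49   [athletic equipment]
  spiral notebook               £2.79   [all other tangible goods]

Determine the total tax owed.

Building blocks set £68.62: children's toys → 3.25% → £2.23015
Soccer ball £36.62: athletic equipment → 9.5% → £3.4789
Dress shirt £80.38: apparel → 0% → £0.00
Camping tent (2-person) £257.03: athletic equipment → 9.5% → £24.41785
Jump rope £17.49: athletic equipment → 9.5% → £1.66155
Spiral notebook £2.79: all other tangible goods → 4.25% → £0.118575
Unrounded tax sum = £31.907025 → £31.91

£31.91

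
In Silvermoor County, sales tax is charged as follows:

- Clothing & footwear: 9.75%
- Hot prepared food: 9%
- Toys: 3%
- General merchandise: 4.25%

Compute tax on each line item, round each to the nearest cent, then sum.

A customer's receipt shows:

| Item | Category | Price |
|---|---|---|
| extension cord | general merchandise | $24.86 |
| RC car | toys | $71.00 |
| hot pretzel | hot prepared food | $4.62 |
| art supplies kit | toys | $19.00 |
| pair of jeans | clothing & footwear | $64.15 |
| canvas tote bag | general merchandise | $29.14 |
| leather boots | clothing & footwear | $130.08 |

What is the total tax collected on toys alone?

RC car $71.00: toys → 3% → $2.13
Art supplies kit $19.00: toys → 3% → $0.57
Tax on toys = $2.13 + $0.57 = $2.70

$2.70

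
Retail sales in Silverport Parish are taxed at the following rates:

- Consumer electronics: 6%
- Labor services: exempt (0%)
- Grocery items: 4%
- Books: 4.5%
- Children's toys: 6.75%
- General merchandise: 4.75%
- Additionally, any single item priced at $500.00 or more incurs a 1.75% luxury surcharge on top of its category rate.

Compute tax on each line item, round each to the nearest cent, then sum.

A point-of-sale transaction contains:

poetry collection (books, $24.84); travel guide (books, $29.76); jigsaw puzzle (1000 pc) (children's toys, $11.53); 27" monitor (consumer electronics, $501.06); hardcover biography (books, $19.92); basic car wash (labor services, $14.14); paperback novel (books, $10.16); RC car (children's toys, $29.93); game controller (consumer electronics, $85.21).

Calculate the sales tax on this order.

$50.56

Poetry collection $24.84: books → 4.5% → $1.12
Travel guide $29.76: books → 4.5% → $1.34
Jigsaw puzzle (1000 pc) $11.53: children's toys → 6.75% → $0.78
27" monitor $501.06: consumer electronics → 6% + 1.75% surcharge = 7.75% → $38.83
Hardcover biography $19.92: books → 4.5% → $0.90
Basic car wash $14.14: labor services → 0% → $0.00
Paperback novel $10.16: books → 4.5% → $0.46
RC car $29.93: children's toys → 6.75% → $2.02
Game controller $85.21: consumer electronics → 6% → $5.11
Total tax = $1.12 + $1.34 + $0.78 + $38.83 + $0.90 + $0.46 + $2.02 + $5.11 = $50.56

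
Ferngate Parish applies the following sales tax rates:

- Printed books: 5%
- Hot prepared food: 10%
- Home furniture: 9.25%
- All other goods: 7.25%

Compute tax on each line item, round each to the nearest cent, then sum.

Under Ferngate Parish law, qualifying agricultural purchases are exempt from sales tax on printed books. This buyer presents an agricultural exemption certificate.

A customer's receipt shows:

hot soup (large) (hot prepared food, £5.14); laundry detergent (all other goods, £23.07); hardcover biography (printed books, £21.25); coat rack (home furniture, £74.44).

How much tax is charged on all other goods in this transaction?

£1.67

Laundry detergent £23.07: all other goods → 7.25% → £1.67
Tax on all other goods = £1.67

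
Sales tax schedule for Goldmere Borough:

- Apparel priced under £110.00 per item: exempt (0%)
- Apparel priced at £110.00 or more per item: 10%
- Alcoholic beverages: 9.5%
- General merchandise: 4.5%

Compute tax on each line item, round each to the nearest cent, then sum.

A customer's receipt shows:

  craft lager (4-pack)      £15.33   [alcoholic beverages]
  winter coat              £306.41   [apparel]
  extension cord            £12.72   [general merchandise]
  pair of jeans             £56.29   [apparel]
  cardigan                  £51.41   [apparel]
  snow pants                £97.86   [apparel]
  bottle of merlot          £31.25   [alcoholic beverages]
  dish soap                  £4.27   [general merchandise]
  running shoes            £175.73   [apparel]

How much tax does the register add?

Craft lager (4-pack) £15.33: alcoholic beverages → 9.5% → £1.46
Winter coat £306.41: apparel, £110.00 or more → 10% → £30.64
Extension cord £12.72: general merchandise → 4.5% → £0.57
Pair of jeans £56.29: apparel, under £110.00 → 0% → £0.00
Cardigan £51.41: apparel, under £110.00 → 0% → £0.00
Snow pants £97.86: apparel, under £110.00 → 0% → £0.00
Bottle of merlot £31.25: alcoholic beverages → 9.5% → £2.97
Dish soap £4.27: general merchandise → 4.5% → £0.19
Running shoes £175.73: apparel, £110.00 or more → 10% → £17.57
Total tax = £1.46 + £30.64 + £0.57 + £2.97 + £0.19 + £17.57 = £53.40

£53.40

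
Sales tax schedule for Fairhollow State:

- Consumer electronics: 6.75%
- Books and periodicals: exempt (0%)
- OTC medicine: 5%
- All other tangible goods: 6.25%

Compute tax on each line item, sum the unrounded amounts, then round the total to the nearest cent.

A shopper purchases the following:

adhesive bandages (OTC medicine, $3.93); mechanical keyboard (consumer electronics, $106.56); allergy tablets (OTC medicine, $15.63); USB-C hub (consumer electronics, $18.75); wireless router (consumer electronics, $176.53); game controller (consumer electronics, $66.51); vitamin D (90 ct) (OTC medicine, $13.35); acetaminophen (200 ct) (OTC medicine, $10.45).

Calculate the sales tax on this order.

Adhesive bandages $3.93: OTC medicine → 5% → $0.1965
Mechanical keyboard $106.56: consumer electronics → 6.75% → $7.1928
Allergy tablets $15.63: OTC medicine → 5% → $0.7815
USB-C hub $18.75: consumer electronics → 6.75% → $1.265625
Wireless router $176.53: consumer electronics → 6.75% → $11.915775
Game controller $66.51: consumer electronics → 6.75% → $4.489425
Vitamin D (90 ct) $13.35: OTC medicine → 5% → $0.6675
Acetaminophen (200 ct) $10.45: OTC medicine → 5% → $0.5225
Unrounded tax sum = $27.031625 → $27.03

$27.03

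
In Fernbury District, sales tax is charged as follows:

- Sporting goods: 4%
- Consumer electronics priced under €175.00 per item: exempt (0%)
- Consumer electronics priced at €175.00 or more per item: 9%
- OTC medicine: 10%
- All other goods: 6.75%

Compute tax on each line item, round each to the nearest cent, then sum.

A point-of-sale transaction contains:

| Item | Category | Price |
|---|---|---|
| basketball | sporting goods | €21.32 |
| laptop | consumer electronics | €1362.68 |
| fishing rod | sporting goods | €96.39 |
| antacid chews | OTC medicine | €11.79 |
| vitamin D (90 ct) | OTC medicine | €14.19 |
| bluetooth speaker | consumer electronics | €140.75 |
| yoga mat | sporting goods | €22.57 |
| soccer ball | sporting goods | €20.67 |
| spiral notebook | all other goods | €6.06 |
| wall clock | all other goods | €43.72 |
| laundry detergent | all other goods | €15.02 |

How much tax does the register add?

Basketball €21.32: sporting goods → 4% → €0.85
Laptop €1362.68: consumer electronics, €175.00 or more → 9% → €122.64
Fishing rod €96.39: sporting goods → 4% → €3.86
Antacid chews €11.79: OTC medicine → 10% → €1.18
Vitamin D (90 ct) €14.19: OTC medicine → 10% → €1.42
Bluetooth speaker €140.75: consumer electronics, under €175.00 → 0% → €0.00
Yoga mat €22.57: sporting goods → 4% → €0.90
Soccer ball €20.67: sporting goods → 4% → €0.83
Spiral notebook €6.06: all other goods → 6.75% → €0.41
Wall clock €43.72: all other goods → 6.75% → €2.95
Laundry detergent €15.02: all other goods → 6.75% → €1.01
Total tax = €0.85 + €122.64 + €3.86 + €1.18 + €1.42 + €0.90 + €0.83 + €0.41 + €2.95 + €1.01 = €136.05

€136.05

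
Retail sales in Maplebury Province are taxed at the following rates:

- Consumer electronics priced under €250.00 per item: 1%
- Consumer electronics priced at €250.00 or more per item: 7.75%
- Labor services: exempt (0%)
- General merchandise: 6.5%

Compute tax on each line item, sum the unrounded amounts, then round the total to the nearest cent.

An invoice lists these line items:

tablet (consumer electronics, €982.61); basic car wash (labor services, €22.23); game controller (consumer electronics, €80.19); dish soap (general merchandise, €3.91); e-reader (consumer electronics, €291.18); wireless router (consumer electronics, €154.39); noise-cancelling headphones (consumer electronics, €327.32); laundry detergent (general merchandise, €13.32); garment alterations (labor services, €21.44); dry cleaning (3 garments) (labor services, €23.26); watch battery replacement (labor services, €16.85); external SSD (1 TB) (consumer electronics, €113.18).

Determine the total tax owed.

€128.68

Tablet €982.61: consumer electronics, €250.00 or more → 7.75% → €76.152275
Basic car wash €22.23: labor services → 0% → €0.00
Game controller €80.19: consumer electronics, under €250.00 → 1% → €0.8019
Dish soap €3.91: general merchandise → 6.5% → €0.25415
E-reader €291.18: consumer electronics, €250.00 or more → 7.75% → €22.56645
Wireless router €154.39: consumer electronics, under €250.00 → 1% → €1.5439
Noise-cancelling headphones €327.32: consumer electronics, €250.00 or more → 7.75% → €25.3673
Laundry detergent €13.32: general merchandise → 6.5% → €0.8658
Garment alterations €21.44: labor services → 0% → €0.00
Dry cleaning (3 garments) €23.26: labor services → 0% → €0.00
Watch battery replacement €16.85: labor services → 0% → €0.00
External SSD (1 TB) €113.18: consumer electronics, under €250.00 → 1% → €1.1318
Unrounded tax sum = €128.683575 → €128.68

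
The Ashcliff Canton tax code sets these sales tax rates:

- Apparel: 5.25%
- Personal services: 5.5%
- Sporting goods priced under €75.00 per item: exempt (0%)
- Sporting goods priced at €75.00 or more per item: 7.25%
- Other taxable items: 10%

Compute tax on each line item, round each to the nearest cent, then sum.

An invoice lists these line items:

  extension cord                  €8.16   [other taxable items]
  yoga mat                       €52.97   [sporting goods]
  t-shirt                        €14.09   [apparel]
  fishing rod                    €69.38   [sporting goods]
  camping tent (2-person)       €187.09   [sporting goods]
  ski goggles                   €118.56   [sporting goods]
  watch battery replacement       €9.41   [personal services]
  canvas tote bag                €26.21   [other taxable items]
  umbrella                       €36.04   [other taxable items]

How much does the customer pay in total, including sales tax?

Extension cord €8.16: other taxable items → 10% → €0.82
Yoga mat €52.97: sporting goods, under €75.00 → 0% → €0.00
T-shirt €14.09: apparel → 5.25% → €0.74
Fishing rod €69.38: sporting goods, under €75.00 → 0% → €0.00
Camping tent (2-person) €187.09: sporting goods, €75.00 or more → 7.25% → €13.56
Ski goggles €118.56: sporting goods, €75.00 or more → 7.25% → €8.60
Watch battery replacement €9.41: personal services → 5.5% → €0.52
Canvas tote bag €26.21: other taxable items → 10% → €2.62
Umbrella €36.04: other taxable items → 10% → €3.60
Subtotal = €521.91; tax = €30.46; total due = €552.37

€552.37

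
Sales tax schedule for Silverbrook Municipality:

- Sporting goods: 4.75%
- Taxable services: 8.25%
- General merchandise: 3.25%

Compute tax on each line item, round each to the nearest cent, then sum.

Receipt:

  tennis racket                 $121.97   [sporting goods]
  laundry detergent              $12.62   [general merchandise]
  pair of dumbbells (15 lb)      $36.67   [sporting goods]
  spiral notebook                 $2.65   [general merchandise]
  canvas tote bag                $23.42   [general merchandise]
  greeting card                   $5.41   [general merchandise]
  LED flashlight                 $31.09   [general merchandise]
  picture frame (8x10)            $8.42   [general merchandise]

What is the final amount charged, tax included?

$252.50

Tennis racket $121.97: sporting goods → 4.75% → $5.79
Laundry detergent $12.62: general merchandise → 3.25% → $0.41
Pair of dumbbells (15 lb) $36.67: sporting goods → 4.75% → $1.74
Spiral notebook $2.65: general merchandise → 3.25% → $0.09
Canvas tote bag $23.42: general merchandise → 3.25% → $0.76
Greeting card $5.41: general merchandise → 3.25% → $0.18
LED flashlight $31.09: general merchandise → 3.25% → $1.01
Picture frame (8x10) $8.42: general merchandise → 3.25% → $0.27
Subtotal = $242.25; tax = $10.25; total due = $252.50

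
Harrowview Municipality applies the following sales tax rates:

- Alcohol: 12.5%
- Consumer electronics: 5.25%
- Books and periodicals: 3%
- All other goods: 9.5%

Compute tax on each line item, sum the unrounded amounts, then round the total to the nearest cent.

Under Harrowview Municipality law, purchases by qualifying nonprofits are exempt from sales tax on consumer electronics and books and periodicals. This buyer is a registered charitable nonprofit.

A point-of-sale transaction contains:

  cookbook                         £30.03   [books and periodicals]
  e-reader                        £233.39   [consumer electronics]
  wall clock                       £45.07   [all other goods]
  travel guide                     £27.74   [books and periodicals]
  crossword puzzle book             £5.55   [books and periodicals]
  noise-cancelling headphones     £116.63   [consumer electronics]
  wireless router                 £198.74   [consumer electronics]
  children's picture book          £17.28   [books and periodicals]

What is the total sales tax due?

£4.28

Cookbook £30.03: books and periodicals, buyer-exempt → 0% → £0.00
E-reader £233.39: consumer electronics, buyer-exempt → 0% → £0.00
Wall clock £45.07: all other goods → 9.5% → £4.28165
Travel guide £27.74: books and periodicals, buyer-exempt → 0% → £0.00
Crossword puzzle book £5.55: books and periodicals, buyer-exempt → 0% → £0.00
Noise-cancelling headphones £116.63: consumer electronics, buyer-exempt → 0% → £0.00
Wireless router £198.74: consumer electronics, buyer-exempt → 0% → £0.00
Children's picture book £17.28: books and periodicals, buyer-exempt → 0% → £0.00
Unrounded tax sum = £4.28165 → £4.28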